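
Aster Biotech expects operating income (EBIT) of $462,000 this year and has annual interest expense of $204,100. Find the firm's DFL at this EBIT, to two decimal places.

1.79

Annual interest charges come to $204,100.00.
Degree of financial leverage = EBIT / (EBIT − interest) = $462,000 / $257,900.00 = 1.7914.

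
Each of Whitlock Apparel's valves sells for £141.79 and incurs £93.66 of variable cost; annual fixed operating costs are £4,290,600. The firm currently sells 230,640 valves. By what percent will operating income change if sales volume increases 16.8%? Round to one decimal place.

+27.4%

Total contribution margin = 230,640 × £48.13 = £11,100,703.20.
Operating income = contribution − fixed costs = £11,100,703.20 − £4,290,600 = £6,810,103.20.
Degree of operating leverage = £11,100,703.20 / £6,810,103.20 = 1.6300.
So EBIT moves 1.6300 × (+16.8%) = +27.4%.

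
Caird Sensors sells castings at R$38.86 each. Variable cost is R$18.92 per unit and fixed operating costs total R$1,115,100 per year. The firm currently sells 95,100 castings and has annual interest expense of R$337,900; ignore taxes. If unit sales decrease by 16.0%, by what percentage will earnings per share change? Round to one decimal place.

At 95,100 units, contribution = 95,100 × R$19.94 = R$1,896,294.00.
Subtracting fixed costs: EBIT = R$1,896,294.00 − R$1,115,100 = R$781,194.00.
Interest = R$337,900.00, so EBIT − I = R$443,294.00.
DCL = total CM / (EBIT − I) = R$1,896,294.00 / R$443,294.00 = 4.2777.
%ΔEPS = DCL × %ΔSales = 4.2777 × -16.0% = -68.4%.

-68.4%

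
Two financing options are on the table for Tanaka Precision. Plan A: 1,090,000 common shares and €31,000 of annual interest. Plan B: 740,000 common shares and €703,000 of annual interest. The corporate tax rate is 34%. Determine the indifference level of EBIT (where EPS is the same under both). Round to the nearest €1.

€2,123,800

At indifference, (EBIT − 31,000)(1 − t)/1,090,000 = (EBIT − 703,000)(1 − t)/740,000.
Cancelling (1 − t) and cross-multiplying: 740,000·(EBIT − 31,000) = 1,090,000·(EBIT − 703,000).
Solving, EBIT = (703,000·1,090,000 − 31,000·740,000) / (1,090,000 − 740,000) = 743,330,000,000 / 350,000 = 2,123,800.00.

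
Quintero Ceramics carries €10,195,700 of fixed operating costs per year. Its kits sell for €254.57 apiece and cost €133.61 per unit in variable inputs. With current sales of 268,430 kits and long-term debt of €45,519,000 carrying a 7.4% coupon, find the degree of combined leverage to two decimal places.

Total contribution margin = 268,430 × €120.96 = €32,469,292.80.
Operating income = contribution − fixed costs = €32,469,292.80 − €10,195,700 = €22,273,592.80. Interest = €3,368,406.00.
DOL = €32,469,292.80 ÷ €22,273,592.80 = 1.4577; DFL = €22,273,592.80 ÷ €18,905,186.80 = 1.1782.
DCL = DOL × DFL = 1.4577 × 1.1782 = 1.7175.

1.72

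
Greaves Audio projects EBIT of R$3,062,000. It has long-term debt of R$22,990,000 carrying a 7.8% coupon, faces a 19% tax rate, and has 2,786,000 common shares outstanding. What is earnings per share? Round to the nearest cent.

R$0.37

Pre-tax income = R$3,062,000 − R$1,793,220.00 = R$1,268,780.00.
Net income = R$1,268,780.00 × (1 − 0.19) = R$1,027,711.80.
EPS = R$1,027,711.80 ÷ 2,786,000 = R$0.37.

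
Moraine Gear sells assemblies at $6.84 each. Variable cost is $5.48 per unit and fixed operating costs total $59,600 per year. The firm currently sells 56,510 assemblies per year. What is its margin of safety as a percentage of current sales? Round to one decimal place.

Unit CM = price − variable cost = $6.84 − $5.48 = $1.36. Break-even units = $59,600 ÷ $1.36 = 43,823.53; break-even revenue = 43,823.53 × $6.84 = $299,752.94.
Current sales = 56,510 × $6.84 = $386,528.40.
Margin of safety = ($386,528.40 − $299,752.94) ÷ $386,528.40 = 22.4%.

22.4%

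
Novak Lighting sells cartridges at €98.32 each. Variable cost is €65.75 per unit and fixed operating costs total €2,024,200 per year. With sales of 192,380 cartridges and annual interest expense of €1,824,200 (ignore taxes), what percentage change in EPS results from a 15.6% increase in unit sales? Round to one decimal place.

+40.4%

Total contribution margin = 192,380 × €32.57 = €6,265,816.60.
Subtracting fixed costs: EBIT = €6,265,816.60 − €2,024,200 = €4,241,616.60.
Interest = €1,824,200.00, so EBIT − I = €2,417,416.60.
Degree of combined leverage = contribution ÷ (EBIT − I) = €6,265,816.60 ÷ €2,417,416.60 = 2.5919.
EPS therefore changes by 2.5919 × (+15.6%) = +40.4%.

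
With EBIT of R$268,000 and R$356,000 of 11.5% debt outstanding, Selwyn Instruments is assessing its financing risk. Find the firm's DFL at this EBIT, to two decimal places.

Annual interest charges come to R$40,940.00.
DFL = EBIT ÷ (EBIT − I) = R$268,000 ÷ (R$268,000 − R$40,940.00) = R$268,000 ÷ R$227,060.00 = 1.1803.

1.18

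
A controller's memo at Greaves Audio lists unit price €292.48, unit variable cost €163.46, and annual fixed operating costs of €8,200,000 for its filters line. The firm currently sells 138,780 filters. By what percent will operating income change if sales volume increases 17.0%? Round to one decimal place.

Contribution at this volume is 138,780 × €129.02 = €17,905,395.60.
EBIT = €17,905,395.60 − €8,200,000 = €9,705,395.60.
Degree of operating leverage = €17,905,395.60 / €9,705,395.60 = 1.8449.
So EBIT moves 1.8449 × (+17.0%) = +31.4%.

+31.4%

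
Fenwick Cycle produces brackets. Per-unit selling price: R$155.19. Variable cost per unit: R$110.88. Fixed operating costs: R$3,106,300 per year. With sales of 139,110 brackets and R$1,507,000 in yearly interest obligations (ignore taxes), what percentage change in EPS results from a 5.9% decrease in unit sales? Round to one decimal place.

Total contribution margin = 139,110 × R$44.31 = R$6,163,964.10.
Subtracting fixed costs: EBIT = R$6,163,964.10 − R$3,106,300 = R$3,057,664.10.
After interest of R$1,507,000.00, pre-tax earnings = R$1,550,664.10.
DCL = total CM / (EBIT − I) = R$6,163,964.10 / R$1,550,664.10 = 3.9750.
EPS therefore changes by 3.9750 × (-5.9%) = -23.5%.

-23.5%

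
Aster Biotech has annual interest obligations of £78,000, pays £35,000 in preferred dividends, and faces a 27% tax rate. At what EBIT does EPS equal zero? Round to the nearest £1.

£125,945

Preferred dividends are paid after tax, so their pre-tax equivalent is £35,000 ÷ (1 − 0.27) = £47,945.21.
EPS = 0 when EBIT covers interest plus the pre-tax preferred burden: £78,000 + £47,945.21 = £125,945.21.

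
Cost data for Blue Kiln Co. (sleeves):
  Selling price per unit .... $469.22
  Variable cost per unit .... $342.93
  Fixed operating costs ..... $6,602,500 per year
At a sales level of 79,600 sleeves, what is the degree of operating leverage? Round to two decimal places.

2.91

Total contribution margin = 79,600 × $126.29 = $10,052,684.00.
EBIT = $10,052,684.00 − $6,602,500 = $3,450,184.00.
Degree of operating leverage = $10,052,684.00 / $3,450,184.00 = 2.9137.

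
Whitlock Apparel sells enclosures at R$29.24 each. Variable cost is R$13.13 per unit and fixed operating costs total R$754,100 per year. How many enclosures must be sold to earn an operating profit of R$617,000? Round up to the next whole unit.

Contribution margin per unit = R$29.24 − R$13.13 = R$16.11.
Required volume = (fixed costs + target profit) ÷ CM = (R$754,100 + R$617,000) ÷ R$16.11 = 85,108.63, so 85,109 enclosures.

85,109 enclosures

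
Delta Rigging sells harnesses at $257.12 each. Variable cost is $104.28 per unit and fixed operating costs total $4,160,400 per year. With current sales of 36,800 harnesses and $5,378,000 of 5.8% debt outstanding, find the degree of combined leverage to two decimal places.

4.88

Contribution at this volume is 36,800 × $152.84 = $5,624,512.00.
Operating income = contribution − fixed costs = $5,624,512.00 − $4,160,400 = $1,464,112.00. Interest = $311,924.00.
DOL = $5,624,512.00 ÷ $1,464,112.00 = 3.8416; DFL = $1,464,112.00 ÷ $1,152,188.00 = 1.2707.
DCL = DOL × DFL = 3.8416 × 1.2707 = 4.8815.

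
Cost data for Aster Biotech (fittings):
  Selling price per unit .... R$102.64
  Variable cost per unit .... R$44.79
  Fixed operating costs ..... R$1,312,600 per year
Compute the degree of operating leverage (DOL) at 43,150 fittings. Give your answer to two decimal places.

Total contribution margin = 43,150 × R$57.85 = R$2,496,227.50.
Subtracting fixed costs: EBIT = R$2,496,227.50 − R$1,312,600 = R$1,183,627.50.
Degree of operating leverage = R$2,496,227.50 / R$1,183,627.50 = 2.1090.

2.11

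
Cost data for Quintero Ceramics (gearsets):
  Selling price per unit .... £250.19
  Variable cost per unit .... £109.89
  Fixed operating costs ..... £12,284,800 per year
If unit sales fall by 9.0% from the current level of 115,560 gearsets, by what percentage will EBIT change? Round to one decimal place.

Contribution at this volume is 115,560 × £140.30 = £16,213,068.00.
Subtracting fixed costs: EBIT = £16,213,068.00 − £12,284,800 = £3,928,268.00.
DOL = contribution ÷ EBIT = £16,213,068.00 ÷ £3,928,268.00 = 4.1273.
%ΔEBIT = DOL × %ΔSales = 4.1273 × -9.0% = -37.1%.

-37.1%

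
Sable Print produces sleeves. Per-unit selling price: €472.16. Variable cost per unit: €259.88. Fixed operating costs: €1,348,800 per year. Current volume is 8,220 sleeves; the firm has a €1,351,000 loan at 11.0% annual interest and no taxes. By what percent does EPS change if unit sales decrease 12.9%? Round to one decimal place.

At 8,220 units, contribution = 8,220 × €212.28 = €1,744,941.60.
Operating income = contribution − fixed costs = €1,744,941.60 − €1,348,800 = €396,141.60.
Interest = €148,610.00, so EBIT − I = €247,531.60.
DCL = total CM / (EBIT − I) = €1,744,941.60 / €247,531.60 = 7.0494.
%ΔEPS = DCL × %ΔSales = 7.0494 × -12.9% = -90.9%.

-90.9%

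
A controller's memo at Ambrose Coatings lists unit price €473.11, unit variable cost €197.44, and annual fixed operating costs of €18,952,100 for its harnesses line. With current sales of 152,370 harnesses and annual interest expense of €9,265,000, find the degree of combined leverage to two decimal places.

3.05

Contribution at this volume is 152,370 × €275.67 = €42,003,837.90.
Subtracting fixed costs: EBIT = €42,003,837.90 − €18,952,100 = €23,051,737.90. Interest = €9,265,000.00.
DOL = €42,003,837.90 ÷ €23,051,737.90 = 1.8222; DFL = €23,051,737.90 ÷ €13,786,737.90 = 1.6720.
DCL = DOL × DFL = 1.8222 × 1.6720 = 3.0467.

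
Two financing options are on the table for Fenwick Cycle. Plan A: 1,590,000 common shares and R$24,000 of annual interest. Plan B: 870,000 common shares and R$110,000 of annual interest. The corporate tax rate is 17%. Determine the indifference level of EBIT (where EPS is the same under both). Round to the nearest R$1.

At indifference, (EBIT − 24,000)(1 − t)/1,590,000 = (EBIT − 110,000)(1 − t)/870,000.
The (1 − t) factor cancels: (EBIT − 24,000) × 870,000 = (EBIT − 110,000) × 1,590,000.
Solving, EBIT = (110,000·1,590,000 − 24,000·870,000) / (1,590,000 − 870,000) = 154,020,000,000 / 720,000 = 213,916.67.

R$213,917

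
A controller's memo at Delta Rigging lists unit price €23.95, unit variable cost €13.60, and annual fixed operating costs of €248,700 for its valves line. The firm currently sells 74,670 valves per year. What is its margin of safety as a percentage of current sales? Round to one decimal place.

Contribution margin per unit = €23.95 − €13.60 = €10.35. Break-even units = €248,700 ÷ €10.35 = 24,028.99; break-even revenue = 24,028.99 × €23.95 = €575,494.20.
Current sales = 74,670 × €23.95 = €1,788,346.50.
Margin of safety = (€1,788,346.50 − €575,494.20) ÷ €1,788,346.50 = 67.8%.

67.8%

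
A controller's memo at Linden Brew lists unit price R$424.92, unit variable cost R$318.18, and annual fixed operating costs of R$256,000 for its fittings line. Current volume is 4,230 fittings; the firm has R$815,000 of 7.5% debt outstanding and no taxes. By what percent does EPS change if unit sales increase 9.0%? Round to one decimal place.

Contribution at this volume is 4,230 × R$106.74 = R$451,510.20.
EBIT = R$451,510.20 − R$256,000 = R$195,510.20.
After interest of R$61,125.00, pre-tax earnings = R$134,385.20.
DCL = total CM / (EBIT − I) = R$451,510.20 / R$134,385.20 = 3.3598.
%ΔEPS = DCL × %ΔSales = 3.3598 × +9.0% = +30.2%.

+30.2%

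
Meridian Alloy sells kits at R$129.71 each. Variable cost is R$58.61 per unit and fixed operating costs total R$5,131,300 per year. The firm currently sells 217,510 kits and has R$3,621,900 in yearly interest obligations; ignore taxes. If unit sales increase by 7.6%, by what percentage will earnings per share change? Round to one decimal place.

+17.5%

At 217,510 units, contribution = 217,510 × R$71.10 = R$15,464,961.00.
Subtracting fixed costs: EBIT = R$15,464,961.00 − R$5,131,300 = R$10,333,661.00.
After interest of R$3,621,900.00, pre-tax earnings = R$6,711,761.00.
Degree of combined leverage = contribution ÷ (EBIT − I) = R$15,464,961.00 ÷ R$6,711,761.00 = 2.3042.
EPS therefore changes by 2.3042 × (+7.6%) = +17.5%.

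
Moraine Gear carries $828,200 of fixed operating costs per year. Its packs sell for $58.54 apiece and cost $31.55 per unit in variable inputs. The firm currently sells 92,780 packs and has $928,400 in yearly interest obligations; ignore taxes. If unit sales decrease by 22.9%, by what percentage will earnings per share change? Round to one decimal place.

-76.7%

At 92,780 units, contribution = 92,780 × $26.99 = $2,504,132.20.
Operating income = contribution − fixed costs = $2,504,132.20 − $828,200 = $1,675,932.20.
After interest of $928,400.00, pre-tax earnings = $747,532.20.
Degree of combined leverage = contribution ÷ (EBIT − I) = $2,504,132.20 ÷ $747,532.20 = 3.3499.
EPS therefore changes by 3.3499 × (-22.9%) = -76.7%.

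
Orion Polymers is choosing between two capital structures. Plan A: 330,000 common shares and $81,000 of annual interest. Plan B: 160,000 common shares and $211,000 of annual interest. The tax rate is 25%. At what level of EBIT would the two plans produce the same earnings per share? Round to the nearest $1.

Set EPS_A = EPS_B: (EBIT − $81,000)(1 − 0.25) ÷ 330,000 = (EBIT − $211,000)(1 − 0.25) ÷ 160,000.
The (1 − t) factor cancels: (EBIT − 81,000) × 160,000 = (EBIT − 211,000) × 330,000.
EBIT × (330,000 − 160,000) = 211,000 × 330,000 − 81,000 × 160,000 = 56,670,000,000, so EBIT = 56,670,000,000 ÷ 170,000 = 333,352.94.

$333,353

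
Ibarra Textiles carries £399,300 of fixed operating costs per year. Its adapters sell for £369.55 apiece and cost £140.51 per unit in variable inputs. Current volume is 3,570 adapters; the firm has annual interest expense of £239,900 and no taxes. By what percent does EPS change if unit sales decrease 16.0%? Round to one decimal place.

-73.3%

Total contribution margin = 3,570 × £229.04 = £817,672.80.
EBIT = £817,672.80 − £399,300 = £418,372.80.
After interest of £239,900.00, pre-tax earnings = £178,472.80.
Degree of combined leverage = contribution ÷ (EBIT − I) = £817,672.80 ÷ £178,472.80 = 4.5815.
%ΔEPS = DCL × %ΔSales = 4.5815 × -16.0% = -73.3%.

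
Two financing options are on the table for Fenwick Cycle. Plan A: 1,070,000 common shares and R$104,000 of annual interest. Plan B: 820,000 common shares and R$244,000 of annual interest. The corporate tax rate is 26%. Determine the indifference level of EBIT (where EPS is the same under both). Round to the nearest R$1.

R$703,200

At indifference, (EBIT − 104,000)(1 − t)/1,070,000 = (EBIT − 244,000)(1 − t)/820,000.
Cancelling (1 − t) and cross-multiplying: 820,000·(EBIT − 104,000) = 1,070,000·(EBIT − 244,000).
Solving, EBIT = (244,000·1,070,000 − 104,000·820,000) / (1,070,000 − 820,000) = 175,800,000,000 / 250,000 = 703,200.00.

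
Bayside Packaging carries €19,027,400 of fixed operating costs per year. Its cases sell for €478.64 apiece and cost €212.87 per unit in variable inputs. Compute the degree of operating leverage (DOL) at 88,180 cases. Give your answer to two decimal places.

5.32

Total contribution margin = 88,180 × €265.77 = €23,435,598.60.
Operating income = contribution − fixed costs = €23,435,598.60 − €19,027,400 = €4,408,198.60.
Degree of operating leverage = €23,435,598.60 / €4,408,198.60 = 5.3164.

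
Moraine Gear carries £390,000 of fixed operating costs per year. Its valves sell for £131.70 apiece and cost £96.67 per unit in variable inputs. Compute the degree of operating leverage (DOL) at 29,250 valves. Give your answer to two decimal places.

At 29,250 units, contribution = 29,250 × £35.03 = £1,024,627.50.
Subtracting fixed costs: EBIT = £1,024,627.50 − £390,000 = £634,627.50.
So DOL = total CM / EBIT = £1,024,627.50 / £634,627.50 = 1.6145.

1.61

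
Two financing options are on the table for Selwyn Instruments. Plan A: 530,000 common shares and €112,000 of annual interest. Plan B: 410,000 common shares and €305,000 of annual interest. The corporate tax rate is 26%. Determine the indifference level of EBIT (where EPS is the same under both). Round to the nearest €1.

Set EPS_A = EPS_B: (EBIT − €112,000)(1 − 0.26) ÷ 530,000 = (EBIT − €305,000)(1 − 0.26) ÷ 410,000.
The (1 − t) factor cancels: (EBIT − 112,000) × 410,000 = (EBIT − 305,000) × 530,000.
EBIT × (530,000 − 410,000) = 305,000 × 530,000 − 112,000 × 410,000 = 115,730,000,000, so EBIT = 115,730,000,000 ÷ 120,000 = 964,416.67.

€964,417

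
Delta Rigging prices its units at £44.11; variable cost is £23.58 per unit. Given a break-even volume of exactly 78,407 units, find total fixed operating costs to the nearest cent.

£1,609,695.71

Unit CM = price − variable cost = £44.11 − £23.58 = £20.53.
Fixed costs = break-even units × CM = 78,407 × £20.53 = £1,609,695.71.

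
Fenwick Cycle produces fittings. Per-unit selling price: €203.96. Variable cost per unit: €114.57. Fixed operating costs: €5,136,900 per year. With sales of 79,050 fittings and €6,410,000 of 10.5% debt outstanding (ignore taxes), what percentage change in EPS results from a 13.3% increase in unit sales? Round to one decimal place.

Contribution at this volume is 79,050 × €89.39 = €7,066,279.50.
EBIT = €7,066,279.50 − €5,136,900 = €1,929,379.50.
Interest = €673,050.00, so EBIT − I = €1,256,329.50.
DCL = total CM / (EBIT − I) = €7,066,279.50 / €1,256,329.50 = 5.6245.
EPS therefore changes by 5.6245 × (+13.3%) = +74.8%.

+74.8%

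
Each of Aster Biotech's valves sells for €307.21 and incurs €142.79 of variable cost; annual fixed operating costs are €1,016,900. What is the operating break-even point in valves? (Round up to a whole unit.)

Contribution margin per unit = €307.21 − €142.79 = €164.42.
Break-even volume = fixed costs ÷ CM per unit = €1,016,900 ÷ €164.42 = 6,184.77, so 6,185 valves.

6,185 valves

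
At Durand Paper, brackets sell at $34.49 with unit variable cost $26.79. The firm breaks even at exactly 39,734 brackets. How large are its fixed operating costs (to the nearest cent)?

$305,951.80

Unit CM = price − variable cost = $34.49 − $26.79 = $7.70.
Fixed costs = break-even units × CM = 39,734 × $7.70 = $305,951.80.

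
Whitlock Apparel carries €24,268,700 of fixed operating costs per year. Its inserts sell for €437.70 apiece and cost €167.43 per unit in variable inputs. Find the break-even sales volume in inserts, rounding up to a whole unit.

89,795 inserts

Unit CM = price − variable cost = €437.70 − €167.43 = €270.27.
Units to break even: €24,268,700 ÷ €270.27 = 89,794.28, rounded up to 89,795.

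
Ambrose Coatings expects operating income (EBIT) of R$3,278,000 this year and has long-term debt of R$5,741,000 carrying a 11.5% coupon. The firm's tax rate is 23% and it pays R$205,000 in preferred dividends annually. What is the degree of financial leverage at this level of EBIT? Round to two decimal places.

Interest = R$660,215.00.
Preferred dividends grossed up pre-tax: R$205,000 / (1 − 0.23) = R$266,233.77.
DFL = EBIT ÷ [EBIT − I − D_p/(1−t)] = R$3,278,000 ÷ [R$3,278,000 − R$660,215.00 − R$266,233.77] = R$3,278,000 ÷ R$2,351,551.23 = 1.3940.

1.39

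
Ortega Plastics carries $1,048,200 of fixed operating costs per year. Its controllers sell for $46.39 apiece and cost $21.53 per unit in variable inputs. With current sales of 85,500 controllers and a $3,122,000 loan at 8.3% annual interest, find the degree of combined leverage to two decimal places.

2.60

Contribution at this volume is 85,500 × $24.86 = $2,125,530.00.
EBIT = $2,125,530.00 − $1,048,200 = $1,077,330.00. Interest = $259,126.00, so EBIT − I = $818,204.00.
DCL = contribution ÷ (EBIT − I) = $2,125,530.00 ÷ $818,204.00 = 2.5978.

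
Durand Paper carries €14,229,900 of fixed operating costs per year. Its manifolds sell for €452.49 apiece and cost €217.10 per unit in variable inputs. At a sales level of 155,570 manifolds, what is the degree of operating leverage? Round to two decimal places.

1.64

Total contribution margin = 155,570 × €235.39 = €36,619,622.30.
Subtracting fixed costs: EBIT = €36,619,622.30 − €14,229,900 = €22,389,722.30.
DOL = contribution ÷ EBIT = €36,619,622.30 ÷ €22,389,722.30 = 1.6356.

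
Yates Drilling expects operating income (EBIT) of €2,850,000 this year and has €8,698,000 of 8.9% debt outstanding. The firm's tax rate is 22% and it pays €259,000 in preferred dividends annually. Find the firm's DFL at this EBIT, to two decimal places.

Annual interest charges come to €774,122.00.
Preferred dividends grossed up pre-tax: €259,000 / (1 − 0.22) = €332,051.28.
DFL = EBIT ÷ [EBIT − I − D_p/(1−t)] = €2,850,000 ÷ [€2,850,000 − €774,122.00 − €332,051.28] = €2,850,000 ÷ €1,743,826.72 = 1.6343.

1.63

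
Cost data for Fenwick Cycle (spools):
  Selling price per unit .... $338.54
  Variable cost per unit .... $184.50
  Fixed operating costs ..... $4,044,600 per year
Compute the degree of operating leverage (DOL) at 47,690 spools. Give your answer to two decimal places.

Contribution at this volume is 47,690 × $154.04 = $7,346,167.60.
EBIT = $7,346,167.60 − $4,044,600 = $3,301,567.60.
So DOL = total CM / EBIT = $7,346,167.60 / $3,301,567.60 = 2.2251.

2.23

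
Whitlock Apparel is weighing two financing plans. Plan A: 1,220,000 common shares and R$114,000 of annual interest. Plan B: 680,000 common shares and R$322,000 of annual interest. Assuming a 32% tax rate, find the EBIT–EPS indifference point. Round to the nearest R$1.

At indifference, (EBIT − 114,000)(1 − t)/1,220,000 = (EBIT − 322,000)(1 − t)/680,000.
The (1 − t) factor cancels: (EBIT − 114,000) × 680,000 = (EBIT − 322,000) × 1,220,000.
Solving, EBIT = (322,000·1,220,000 − 114,000·680,000) / (1,220,000 − 680,000) = 315,320,000,000 / 540,000 = 583,925.93.

R$583,926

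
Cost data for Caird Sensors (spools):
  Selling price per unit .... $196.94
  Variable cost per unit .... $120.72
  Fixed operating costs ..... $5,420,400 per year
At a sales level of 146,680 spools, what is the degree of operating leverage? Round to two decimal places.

Contribution at this volume is 146,680 × $76.22 = $11,179,949.60.
EBIT = $11,179,949.60 − $5,420,400 = $5,759,549.60.
DOL = contribution ÷ EBIT = $11,179,949.60 ÷ $5,759,549.60 = 1.9411.

1.94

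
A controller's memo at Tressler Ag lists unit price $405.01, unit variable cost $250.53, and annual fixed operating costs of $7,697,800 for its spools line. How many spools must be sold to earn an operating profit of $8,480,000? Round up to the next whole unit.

104,725 spools

Unit CM = price − variable cost = $405.01 − $250.53 = $154.48.
Units = (FC + target) / CM = ($7,697,800 + $8,480,000) / $154.48 = 104,724.24, so 104,725 spools.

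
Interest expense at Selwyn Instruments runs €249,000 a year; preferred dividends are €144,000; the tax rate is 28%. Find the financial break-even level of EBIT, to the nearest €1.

€449,000

Preferred dividends are paid after tax, so their pre-tax equivalent is €144,000 ÷ (1 − 0.28) = €200,000.00.
Financial break-even EBIT = interest + D_p ÷ (1 − t) = €249,000 + €200,000.00 = €449,000.00.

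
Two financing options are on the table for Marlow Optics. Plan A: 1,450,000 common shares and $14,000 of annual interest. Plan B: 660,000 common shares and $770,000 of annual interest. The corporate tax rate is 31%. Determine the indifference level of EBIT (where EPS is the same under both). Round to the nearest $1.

Set EPS_A = EPS_B: (EBIT − $14,000)(1 − 0.31) ÷ 1,450,000 = (EBIT − $770,000)(1 − 0.31) ÷ 660,000.
Cancelling (1 − t) and cross-multiplying: 660,000·(EBIT − 14,000) = 1,450,000·(EBIT − 770,000).
EBIT × (1,450,000 − 660,000) = 770,000 × 1,450,000 − 14,000 × 660,000 = 1,107,260,000,000, so EBIT = 1,107,260,000,000 ÷ 790,000 = 1,401,594.94.

$1,401,595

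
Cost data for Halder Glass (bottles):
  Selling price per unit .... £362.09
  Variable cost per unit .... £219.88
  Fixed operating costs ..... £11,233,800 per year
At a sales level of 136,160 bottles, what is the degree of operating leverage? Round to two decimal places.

2.38

Contribution at this volume is 136,160 × £142.21 = £19,363,313.60.
EBIT = £19,363,313.60 − £11,233,800 = £8,129,513.60.
Degree of operating leverage = £19,363,313.60 / £8,129,513.60 = 2.3819.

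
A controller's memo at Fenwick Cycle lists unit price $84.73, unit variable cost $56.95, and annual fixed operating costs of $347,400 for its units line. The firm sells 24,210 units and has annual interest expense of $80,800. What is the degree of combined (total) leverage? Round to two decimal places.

2.75

Total contribution margin = 24,210 × $27.78 = $672,553.80.
Operating income = contribution − fixed costs = $672,553.80 − $347,400 = $325,153.80. Interest = $80,800.00, so EBIT − I = $244,353.80.
DCL = contribution ÷ (EBIT − I) = $672,553.80 ÷ $244,353.80 = 2.7524.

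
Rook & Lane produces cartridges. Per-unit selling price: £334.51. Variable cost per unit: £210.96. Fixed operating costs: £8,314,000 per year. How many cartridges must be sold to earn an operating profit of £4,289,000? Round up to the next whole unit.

102,008 cartridges

Unit CM = price − variable cost = £334.51 − £210.96 = £123.55.
Need Q such that Q × £123.55 − £8,314,000 = £4,289,000, i.e. Q = £12,603,000 / £123.55 = 102,007.28 → 102,008.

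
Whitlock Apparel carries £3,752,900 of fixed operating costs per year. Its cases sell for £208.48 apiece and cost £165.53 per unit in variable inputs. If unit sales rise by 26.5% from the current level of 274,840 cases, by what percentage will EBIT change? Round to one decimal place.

+38.9%

Contribution at this volume is 274,840 × £42.95 = £11,804,378.00.
Operating income = contribution − fixed costs = £11,804,378.00 − £3,752,900 = £8,051,478.00.
DOL = contribution ÷ EBIT = £11,804,378.00 ÷ £8,051,478.00 = 1.4661.
Operating income changes by 1.4661 × +26.5% = +38.9%.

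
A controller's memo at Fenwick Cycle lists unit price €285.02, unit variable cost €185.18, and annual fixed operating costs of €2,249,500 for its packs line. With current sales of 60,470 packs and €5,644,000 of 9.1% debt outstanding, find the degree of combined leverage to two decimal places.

Contribution at this volume is 60,470 × €99.84 = €6,037,324.80.
EBIT = €6,037,324.80 − €2,249,500 = €3,787,824.80. Interest = €513,604.00.
DOL = €6,037,324.80 ÷ €3,787,824.80 = 1.5939; DFL = €3,787,824.80 ÷ €3,274,220.80 = 1.1569.
DCL = DOL × DFL = 1.5939 × 1.1569 = 1.8440.

1.84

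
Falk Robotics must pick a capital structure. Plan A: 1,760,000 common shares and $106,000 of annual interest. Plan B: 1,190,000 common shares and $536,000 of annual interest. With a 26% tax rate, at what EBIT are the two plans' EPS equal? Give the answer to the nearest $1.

$1,433,719

Set EPS_A = EPS_B: (EBIT − $106,000)(1 − 0.26) ÷ 1,760,000 = (EBIT − $536,000)(1 − 0.26) ÷ 1,190,000.
The (1 − t) factor cancels: (EBIT − 106,000) × 1,190,000 = (EBIT − 536,000) × 1,760,000.
EBIT × (1,760,000 − 1,190,000) = 536,000 × 1,760,000 − 106,000 × 1,190,000 = 817,220,000,000, so EBIT = 817,220,000,000 ÷ 570,000 = 1,433,719.30.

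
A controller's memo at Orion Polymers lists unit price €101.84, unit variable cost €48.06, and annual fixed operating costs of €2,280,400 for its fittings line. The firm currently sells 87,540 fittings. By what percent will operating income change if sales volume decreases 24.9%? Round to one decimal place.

Total contribution margin = 87,540 × €53.78 = €4,707,901.20.
Subtracting fixed costs: EBIT = €4,707,901.20 − €2,280,400 = €2,427,501.20.
So DOL = total CM / EBIT = €4,707,901.20 / €2,427,501.20 = 1.9394.
%ΔEBIT = DOL × %ΔSales = 1.9394 × -24.9% = -48.3%.

-48.3%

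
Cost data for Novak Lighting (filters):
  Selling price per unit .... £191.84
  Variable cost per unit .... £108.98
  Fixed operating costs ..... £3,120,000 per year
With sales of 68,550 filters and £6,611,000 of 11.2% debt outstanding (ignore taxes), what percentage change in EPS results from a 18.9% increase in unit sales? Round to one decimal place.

Contribution at this volume is 68,550 × £82.86 = £5,680,053.00.
Operating income = contribution − fixed costs = £5,680,053.00 − £3,120,000 = £2,560,053.00.
Interest = £740,432.00, so EBIT − I = £1,819,621.00.
DCL = total CM / (EBIT − I) = £5,680,053.00 / £1,819,621.00 = 3.1216.
%ΔEPS = DCL × %ΔSales = 3.1216 × +18.9% = +59.0%.

+59.0%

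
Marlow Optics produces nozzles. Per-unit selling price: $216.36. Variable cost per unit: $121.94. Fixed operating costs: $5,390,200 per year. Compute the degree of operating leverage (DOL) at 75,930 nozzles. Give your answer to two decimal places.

4.03

Contribution at this volume is 75,930 × $94.42 = $7,169,310.60.
Operating income = contribution − fixed costs = $7,169,310.60 − $5,390,200 = $1,779,110.60.
DOL = contribution ÷ EBIT = $7,169,310.60 ÷ $1,779,110.60 = 4.0297.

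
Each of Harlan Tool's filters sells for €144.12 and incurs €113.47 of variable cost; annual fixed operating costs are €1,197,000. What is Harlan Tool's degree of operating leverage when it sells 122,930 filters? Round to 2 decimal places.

1.47

Total contribution margin = 122,930 × €30.65 = €3,767,804.50.
Subtracting fixed costs: EBIT = €3,767,804.50 − €1,197,000 = €2,570,804.50.
Degree of operating leverage = €3,767,804.50 / €2,570,804.50 = 1.4656.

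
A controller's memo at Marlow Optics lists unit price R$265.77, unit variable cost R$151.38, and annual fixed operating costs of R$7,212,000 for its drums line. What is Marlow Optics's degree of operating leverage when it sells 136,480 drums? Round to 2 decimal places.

1.86

Contribution at this volume is 136,480 × R$114.39 = R$15,611,947.20.
Subtracting fixed costs: EBIT = R$15,611,947.20 − R$7,212,000 = R$8,399,947.20.
So DOL = total CM / EBIT = R$15,611,947.20 / R$8,399,947.20 = 1.8586.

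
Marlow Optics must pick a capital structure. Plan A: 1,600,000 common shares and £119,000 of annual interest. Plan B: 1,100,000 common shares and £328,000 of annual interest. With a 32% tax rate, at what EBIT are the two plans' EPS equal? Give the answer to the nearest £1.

At indifference, (EBIT − 119,000)(1 − t)/1,600,000 = (EBIT − 328,000)(1 − t)/1,100,000.
The (1 − t) factor cancels: (EBIT − 119,000) × 1,100,000 = (EBIT − 328,000) × 1,600,000.
EBIT × (1,600,000 − 1,100,000) = 328,000 × 1,600,000 − 119,000 × 1,100,000 = 393,900,000,000, so EBIT = 393,900,000,000 ÷ 500,000 = 787,800.00.

£787,800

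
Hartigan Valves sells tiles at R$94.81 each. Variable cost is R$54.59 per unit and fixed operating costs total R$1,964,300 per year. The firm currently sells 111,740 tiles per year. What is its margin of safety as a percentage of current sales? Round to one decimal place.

Contribution margin per unit = R$94.81 − R$54.59 = R$40.22. Break-even units = R$1,964,300 ÷ R$40.22 = 48,838.89; break-even revenue = 48,838.89 × R$94.81 = R$4,630,414.79.
Actual sales revenue = 111,740 × R$94.81 = R$10,594,069.40.
Margin of safety = (R$10,594,069.40 − R$4,630,414.79) ÷ R$10,594,069.40 = 56.3%.

56.3%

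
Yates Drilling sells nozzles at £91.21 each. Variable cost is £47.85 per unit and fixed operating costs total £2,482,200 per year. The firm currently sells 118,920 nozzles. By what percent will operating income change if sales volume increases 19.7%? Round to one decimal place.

+38.0%

Total contribution margin = 118,920 × £43.36 = £5,156,371.20.
EBIT = £5,156,371.20 − £2,482,200 = £2,674,171.20.
DOL = contribution ÷ EBIT = £5,156,371.20 ÷ £2,674,171.20 = 1.9282.
So EBIT moves 1.9282 × (+19.7%) = +38.0%.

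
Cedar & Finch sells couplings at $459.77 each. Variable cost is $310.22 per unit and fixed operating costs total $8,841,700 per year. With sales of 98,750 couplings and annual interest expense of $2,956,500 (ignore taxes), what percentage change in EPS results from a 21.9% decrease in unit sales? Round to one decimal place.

-108.9%

Total contribution margin = 98,750 × $149.55 = $14,768,062.50.
EBIT = $14,768,062.50 − $8,841,700 = $5,926,362.50.
After interest of $2,956,500.00, pre-tax earnings = $2,969,862.50.
DCL = total CM / (EBIT − I) = $14,768,062.50 / $2,969,862.50 = 4.9726.
EPS therefore changes by 4.9726 × (-21.9%) = -108.9%.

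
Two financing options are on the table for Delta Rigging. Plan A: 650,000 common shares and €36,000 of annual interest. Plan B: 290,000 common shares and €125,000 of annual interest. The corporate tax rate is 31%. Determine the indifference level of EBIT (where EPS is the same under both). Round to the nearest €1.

€196,694

Set EPS_A = EPS_B: (EBIT − €36,000)(1 − 0.31) ÷ 650,000 = (EBIT − €125,000)(1 − 0.31) ÷ 290,000.
The (1 − t) factor cancels: (EBIT − 36,000) × 290,000 = (EBIT − 125,000) × 650,000.
EBIT × (650,000 − 290,000) = 125,000 × 650,000 − 36,000 × 290,000 = 70,810,000,000, so EBIT = 70,810,000,000 ÷ 360,000 = 196,694.44.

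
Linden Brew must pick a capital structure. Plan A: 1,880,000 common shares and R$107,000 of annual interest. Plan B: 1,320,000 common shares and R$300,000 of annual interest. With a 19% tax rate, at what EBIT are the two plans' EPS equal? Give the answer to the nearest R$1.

R$754,929

Set EPS_A = EPS_B: (EBIT − R$107,000)(1 − 0.19) ÷ 1,880,000 = (EBIT − R$300,000)(1 − 0.19) ÷ 1,320,000.
Cancelling (1 − t) and cross-multiplying: 1,320,000·(EBIT − 107,000) = 1,880,000·(EBIT − 300,000).
EBIT × (1,880,000 − 1,320,000) = 300,000 × 1,880,000 − 107,000 × 1,320,000 = 422,760,000,000, so EBIT = 422,760,000,000 ÷ 560,000 = 754,928.57.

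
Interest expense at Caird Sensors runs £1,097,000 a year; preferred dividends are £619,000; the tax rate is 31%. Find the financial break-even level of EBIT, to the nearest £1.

Preferred dividends are paid after tax, so their pre-tax equivalent is £619,000 ÷ (1 − 0.31) = £897,101.45.
Financial break-even EBIT = interest + D_p ÷ (1 − t) = £1,097,000 + £897,101.45 = £1,994,101.45.

£1,994,101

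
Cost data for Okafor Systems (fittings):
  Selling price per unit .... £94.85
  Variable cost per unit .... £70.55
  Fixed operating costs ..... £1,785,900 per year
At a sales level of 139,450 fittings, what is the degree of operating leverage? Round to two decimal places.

Contribution at this volume is 139,450 × £24.30 = £3,388,635.00.
Operating income = contribution − fixed costs = £3,388,635.00 − £1,785,900 = £1,602,735.00.
Degree of operating leverage = £3,388,635.00 / £1,602,735.00 = 2.1143.

2.11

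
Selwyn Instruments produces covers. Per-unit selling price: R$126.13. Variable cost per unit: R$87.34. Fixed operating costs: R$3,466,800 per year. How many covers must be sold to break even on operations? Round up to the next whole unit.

Unit CM = price − variable cost = R$126.13 − R$87.34 = R$38.79.
Break-even volume = fixed costs ÷ CM per unit = R$3,466,800 ÷ R$38.79 = 89,373.55, so 89,374 covers.

89,374 covers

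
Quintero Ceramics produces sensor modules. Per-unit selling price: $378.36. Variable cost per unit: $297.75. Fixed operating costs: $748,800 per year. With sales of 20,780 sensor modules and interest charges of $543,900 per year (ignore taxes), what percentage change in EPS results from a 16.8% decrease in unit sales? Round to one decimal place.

-73.6%

Contribution at this volume is 20,780 × $80.61 = $1,675,075.80.
Subtracting fixed costs: EBIT = $1,675,075.80 − $748,800 = $926,275.80.
Interest = $543,900.00, so EBIT − I = $382,375.80.
Degree of combined leverage = contribution ÷ (EBIT − I) = $1,675,075.80 ÷ $382,375.80 = 4.3807.
EPS therefore changes by 4.3807 × (-16.8%) = -73.6%.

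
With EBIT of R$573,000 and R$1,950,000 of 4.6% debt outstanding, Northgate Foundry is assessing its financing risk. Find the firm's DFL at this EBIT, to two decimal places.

Annual interest charges come to R$89,700.00.
DFL = EBIT ÷ (EBIT − I) = R$573,000 ÷ (R$573,000 − R$89,700.00) = R$573,000 ÷ R$483,300.00 = 1.1856.

1.19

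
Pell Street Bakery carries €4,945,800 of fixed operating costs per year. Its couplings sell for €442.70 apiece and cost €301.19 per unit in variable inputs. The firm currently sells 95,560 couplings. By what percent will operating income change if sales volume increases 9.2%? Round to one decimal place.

At 95,560 units, contribution = 95,560 × €141.51 = €13,522,695.60.
Operating income = contribution − fixed costs = €13,522,695.60 − €4,945,800 = €8,576,895.60.
Degree of operating leverage = €13,522,695.60 / €8,576,895.60 = 1.5766.
Operating income changes by 1.5766 × +9.2% = +14.5%.

+14.5%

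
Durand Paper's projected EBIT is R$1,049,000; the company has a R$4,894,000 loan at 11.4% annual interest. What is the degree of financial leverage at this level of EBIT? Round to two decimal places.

2.14

Interest = R$557,916.00.
Degree of financial leverage = EBIT / (EBIT − interest) = R$1,049,000 / R$491,084.00 = 2.1361.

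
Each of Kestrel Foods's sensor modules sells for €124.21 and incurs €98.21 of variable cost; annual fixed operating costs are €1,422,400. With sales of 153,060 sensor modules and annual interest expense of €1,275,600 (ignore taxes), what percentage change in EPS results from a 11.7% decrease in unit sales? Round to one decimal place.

Contribution at this volume is 153,060 × €26.00 = €3,979,560.00.
EBIT = €3,979,560.00 − €1,422,400 = €2,557,160.00.
Interest = €1,275,600.00, so EBIT − I = €1,281,560.00.
DCL = total CM / (EBIT − I) = €3,979,560.00 / €1,281,560.00 = 3.1052.
EPS therefore changes by 3.1052 × (-11.7%) = -36.3%.

-36.3%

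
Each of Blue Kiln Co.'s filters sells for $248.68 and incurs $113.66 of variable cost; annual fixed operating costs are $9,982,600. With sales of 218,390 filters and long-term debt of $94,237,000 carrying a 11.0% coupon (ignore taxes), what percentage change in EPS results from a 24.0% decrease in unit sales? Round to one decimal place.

-77.4%

Contribution at this volume is 218,390 × $135.02 = $29,487,017.80.
EBIT = $29,487,017.80 − $9,982,600 = $19,504,417.80.
Interest = $10,366,070.00, so EBIT − I = $9,138,347.80.
DCL = total CM / (EBIT − I) = $29,487,017.80 / $9,138,347.80 = 3.2267.
EPS therefore changes by 3.2267 × (-24.0%) = -77.4%.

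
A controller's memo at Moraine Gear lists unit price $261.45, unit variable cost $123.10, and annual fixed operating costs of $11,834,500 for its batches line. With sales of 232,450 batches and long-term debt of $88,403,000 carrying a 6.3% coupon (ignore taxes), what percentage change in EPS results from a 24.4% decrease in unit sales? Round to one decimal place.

Contribution at this volume is 232,450 × $138.35 = $32,159,457.50.
Subtracting fixed costs: EBIT = $32,159,457.50 − $11,834,500 = $20,324,957.50.
Interest = $5,569,389.00, so EBIT − I = $14,755,568.50.
DCL = total CM / (EBIT − I) = $32,159,457.50 / $14,755,568.50 = 2.1795.
EPS therefore changes by 2.1795 × (-24.4%) = -53.2%.

-53.2%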